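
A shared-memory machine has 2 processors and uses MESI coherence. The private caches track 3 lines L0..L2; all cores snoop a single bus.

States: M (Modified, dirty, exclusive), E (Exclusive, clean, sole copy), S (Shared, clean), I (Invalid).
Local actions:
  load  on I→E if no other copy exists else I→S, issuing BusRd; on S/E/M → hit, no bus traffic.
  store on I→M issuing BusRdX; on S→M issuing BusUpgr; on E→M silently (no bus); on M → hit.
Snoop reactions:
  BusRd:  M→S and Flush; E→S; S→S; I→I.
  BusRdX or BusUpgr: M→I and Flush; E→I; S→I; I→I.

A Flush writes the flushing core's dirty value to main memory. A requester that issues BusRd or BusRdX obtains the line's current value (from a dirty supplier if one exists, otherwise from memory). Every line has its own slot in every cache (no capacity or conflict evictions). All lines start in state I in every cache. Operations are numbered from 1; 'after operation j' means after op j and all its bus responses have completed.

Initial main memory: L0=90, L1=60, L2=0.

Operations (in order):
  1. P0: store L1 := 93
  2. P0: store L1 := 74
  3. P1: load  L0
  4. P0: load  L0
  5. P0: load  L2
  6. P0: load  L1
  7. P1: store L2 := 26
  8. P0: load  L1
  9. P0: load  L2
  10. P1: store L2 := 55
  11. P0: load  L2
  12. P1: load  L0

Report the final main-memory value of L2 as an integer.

memory[L2] = 55

step 1: P0: store L1 := 93  ⟶  MI  (L1)  txn=BusRdX  M[L1]=60
step 2: P0: store L1 := 74  ⟶  MI  (L1)  txn=∅  M[L1]=60
step 3: P1: load  L0  ⟶  IE  (L0)  txn=BusRd  M[L0]=90
step 4: P0: load  L0  ⟶  SS  (L0)  txn=BusRd  M[L0]=90
step 5: P0: load  L2  ⟶  EI  (L2)  txn=BusRd  M[L2]=0
step 6: P0: load  L1  ⟶  MI  (L1)  txn=∅  M[L1]=60
step 7: P1: store L2 := 26  ⟶  IM  (L2)  txn=BusRdX  M[L2]=0
step 8: P0: load  L1  ⟶  MI  (L1)  txn=∅  M[L1]=60
step 9: P0: load  L2  ⟶  SS  (L2)  txn=BusRd+Flush  M[L2]=26
step 10: P1: store L2 := 55  ⟶  IM  (L2)  txn=BusUpgr  M[L2]=26
step 11: P0: load  L2  ⟶  SS  (L2)  txn=BusRd+Flush  M[L2]=55
step 12: P1: load  L0  ⟶  SS  (L0)  txn=∅  M[L0]=90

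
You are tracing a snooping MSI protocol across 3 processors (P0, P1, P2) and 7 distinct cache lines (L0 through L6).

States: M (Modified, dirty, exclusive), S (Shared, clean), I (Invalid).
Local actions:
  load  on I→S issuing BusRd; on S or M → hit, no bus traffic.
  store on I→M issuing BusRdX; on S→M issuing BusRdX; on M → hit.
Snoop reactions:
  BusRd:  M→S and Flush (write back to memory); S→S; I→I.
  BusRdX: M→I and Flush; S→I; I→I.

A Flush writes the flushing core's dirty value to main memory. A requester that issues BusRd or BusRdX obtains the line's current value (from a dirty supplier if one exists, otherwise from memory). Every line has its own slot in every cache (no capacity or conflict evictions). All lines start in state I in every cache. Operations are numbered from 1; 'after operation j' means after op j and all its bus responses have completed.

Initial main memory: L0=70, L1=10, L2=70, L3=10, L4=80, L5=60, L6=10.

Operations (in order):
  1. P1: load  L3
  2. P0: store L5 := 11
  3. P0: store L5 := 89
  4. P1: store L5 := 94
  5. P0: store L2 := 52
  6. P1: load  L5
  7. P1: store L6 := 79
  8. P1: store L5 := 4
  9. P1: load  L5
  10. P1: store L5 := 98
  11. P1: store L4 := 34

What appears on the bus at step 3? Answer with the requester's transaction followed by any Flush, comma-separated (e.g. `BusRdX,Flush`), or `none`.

bus = none

step 1: P1: load  L3  ⟶  ISI  (L3)  txn=BusRd  M[L3]=10
step 2: P0: store L5 := 11  ⟶  MII  (L5)  txn=BusRdX  M[L5]=60
step 3: P0: store L5 := 89  ⟶  MII  (L5)  txn=∅  M[L5]=60
step 4: P1: store L5 := 94  ⟶  IMI  (L5)  txn=BusRdX+Flush  M[L5]=89
step 5: P0: store L2 := 52  ⟶  MII  (L2)  txn=BusRdX  M[L2]=70
step 6: P1: load  L5  ⟶  IMI  (L5)  txn=∅  M[L5]=89
step 7: P1: store L6 := 79  ⟶  IMI  (L6)  txn=BusRdX  M[L6]=10
step 8: P1: store L5 := 4  ⟶  IMI  (L5)  txn=∅  M[L5]=89
step 9: P1: load  L5  ⟶  IMI  (L5)  txn=∅  M[L5]=89
step 10: P1: store L5 := 98  ⟶  IMI  (L5)  txn=∅  M[L5]=89
step 11: P1: store L4 := 34  ⟶  IMI  (L4)  txn=BusRdX  M[L4]=80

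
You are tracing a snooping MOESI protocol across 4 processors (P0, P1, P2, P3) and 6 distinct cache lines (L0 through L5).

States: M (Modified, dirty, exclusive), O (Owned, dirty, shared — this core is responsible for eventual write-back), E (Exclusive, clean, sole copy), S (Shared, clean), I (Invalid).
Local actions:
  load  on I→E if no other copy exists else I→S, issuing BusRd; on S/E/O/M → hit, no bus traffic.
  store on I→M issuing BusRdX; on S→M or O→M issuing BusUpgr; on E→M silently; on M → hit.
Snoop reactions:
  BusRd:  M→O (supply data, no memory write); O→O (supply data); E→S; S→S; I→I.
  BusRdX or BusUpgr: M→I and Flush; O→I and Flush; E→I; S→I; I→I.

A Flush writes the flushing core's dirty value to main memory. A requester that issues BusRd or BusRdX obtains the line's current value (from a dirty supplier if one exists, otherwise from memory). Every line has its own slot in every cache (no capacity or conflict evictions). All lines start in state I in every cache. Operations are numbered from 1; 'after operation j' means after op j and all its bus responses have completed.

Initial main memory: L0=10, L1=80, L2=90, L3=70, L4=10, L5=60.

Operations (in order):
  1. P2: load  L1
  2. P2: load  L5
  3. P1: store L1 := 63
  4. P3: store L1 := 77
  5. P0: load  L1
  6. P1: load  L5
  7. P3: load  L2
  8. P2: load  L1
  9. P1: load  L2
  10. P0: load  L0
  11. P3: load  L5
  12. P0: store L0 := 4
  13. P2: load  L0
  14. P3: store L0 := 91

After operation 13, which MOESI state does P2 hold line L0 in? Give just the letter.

step 1: P2: load  L1  ⟶  IIEI  (L1)  txn=BusRd  M[L1]=80
step 2: P2: load  L5  ⟶  IIEI  (L5)  txn=BusRd  M[L5]=60
step 3: P1: store L1 := 63  ⟶  IMII  (L1)  txn=BusRdX  M[L1]=80
step 4: P3: store L1 := 77  ⟶  IIIM  (L1)  txn=BusRdX+Flush  M[L1]=63
step 5: P0: load  L1  ⟶  SIIO  (L1)  txn=BusRd  M[L1]=63
step 6: P1: load  L5  ⟶  ISSI  (L5)  txn=BusRd  M[L5]=60
step 7: P3: load  L2  ⟶  IIIE  (L2)  txn=BusRd  M[L2]=90
step 8: P2: load  L1  ⟶  SISO  (L1)  txn=BusRd  M[L1]=63
step 9: P1: load  L2  ⟶  ISIS  (L2)  txn=BusRd  M[L2]=90
step 10: P0: load  L0  ⟶  EIII  (L0)  txn=BusRd  M[L0]=10
step 11: P3: load  L5  ⟶  ISSS  (L5)  txn=BusRd  M[L5]=60
step 12: P0: store L0 := 4  ⟶  MIII  (L0)  txn=∅  M[L0]=10
step 13: P2: load  L0  ⟶  OISI  (L0)  txn=BusRd  M[L0]=10
step 14: P3: store L0 := 91  ⟶  IIIM  (L0)  txn=BusRdX+Flush  M[L0]=4

state = S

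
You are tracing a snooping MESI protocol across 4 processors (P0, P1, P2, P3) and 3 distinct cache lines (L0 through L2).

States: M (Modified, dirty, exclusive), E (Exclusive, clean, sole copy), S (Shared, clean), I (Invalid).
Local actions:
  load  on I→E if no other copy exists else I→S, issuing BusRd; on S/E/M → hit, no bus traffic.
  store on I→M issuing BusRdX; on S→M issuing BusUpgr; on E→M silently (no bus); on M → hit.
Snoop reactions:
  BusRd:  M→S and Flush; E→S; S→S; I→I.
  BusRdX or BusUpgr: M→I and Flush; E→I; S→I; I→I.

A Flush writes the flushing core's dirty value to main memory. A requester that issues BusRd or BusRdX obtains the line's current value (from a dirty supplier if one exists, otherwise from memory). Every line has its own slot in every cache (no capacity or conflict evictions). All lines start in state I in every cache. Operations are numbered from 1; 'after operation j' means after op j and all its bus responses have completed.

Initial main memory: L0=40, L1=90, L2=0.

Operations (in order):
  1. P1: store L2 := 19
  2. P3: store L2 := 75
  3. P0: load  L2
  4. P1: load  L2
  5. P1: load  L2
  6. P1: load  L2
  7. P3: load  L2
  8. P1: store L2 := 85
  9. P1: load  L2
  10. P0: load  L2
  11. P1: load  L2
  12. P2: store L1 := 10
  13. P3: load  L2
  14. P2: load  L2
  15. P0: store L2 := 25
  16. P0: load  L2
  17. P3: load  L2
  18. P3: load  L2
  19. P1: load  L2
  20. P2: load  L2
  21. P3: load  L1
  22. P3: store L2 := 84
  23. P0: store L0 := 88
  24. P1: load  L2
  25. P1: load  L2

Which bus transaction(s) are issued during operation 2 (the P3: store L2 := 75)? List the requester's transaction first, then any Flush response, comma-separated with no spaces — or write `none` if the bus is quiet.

  op1 P1: store L2 := 19 → I/M/I/I on L2; bus BusRdX; mem=0
  op2 P3: store L2 := 75 → I/I/I/M on L2; bus BusRdX Flush; mem=19
  op3 P0: load  L2 → S/I/I/S on L2; bus BusRd Flush; mem=75
  op4 P1: load  L2 → S/S/I/S on L2; bus BusRd; mem=75
  op5 P1: load  L2 → S/S/I/S on L2; bus (none); mem=75
  op6 P1: load  L2 → S/S/I/S on L2; bus (none); mem=75
  op7 P3: load  L2 → S/S/I/S on L2; bus (none); mem=75
  op8 P1: store L2 := 85 → I/M/I/I on L2; bus BusUpgr; mem=75
  op9 P1: load  L2 → I/M/I/I on L2; bus (none); mem=75
  op10 P0: load  L2 → S/S/I/I on L2; bus BusRd Flush; mem=85
  op11 P1: load  L2 → S/S/I/I on L2; bus (none); mem=85
  op12 P2: store L1 := 10 → I/I/M/I on L1; bus BusRdX; mem=90
  op13 P3: load  L2 → S/S/I/S on L2; bus BusRd; mem=85
  op14 P2: load  L2 → S/S/S/S on L2; bus BusRd; mem=85
  op15 P0: store L2 := 25 → M/I/I/I on L2; bus BusUpgr; mem=85
  op16 P0: load  L2 → M/I/I/I on L2; bus (none); mem=85
  op17 P3: load  L2 → S/I/I/S on L2; bus BusRd Flush; mem=25
  op18 P3: load  L2 → S/I/I/S on L2; bus (none); mem=25
  op19 P1: load  L2 → S/S/I/S on L2; bus BusRd; mem=25
  op20 P2: load  L2 → S/S/S/S on L2; bus BusRd; mem=25
  op21 P3: load  L1 → I/I/S/S on L1; bus BusRd Flush; mem=10
  op22 P3: store L2 := 84 → I/I/I/M on L2; bus BusUpgr; mem=25
  op23 P0: store L0 := 88 → M/I/I/I on L0; bus BusRdX; mem=40
  op24 P1: load  L2 → I/S/I/S on L2; bus BusRd Flush; mem=84
  op25 P1: load  L2 → I/S/I/S on L2; bus (none); mem=84

bus = BusRdX,Flush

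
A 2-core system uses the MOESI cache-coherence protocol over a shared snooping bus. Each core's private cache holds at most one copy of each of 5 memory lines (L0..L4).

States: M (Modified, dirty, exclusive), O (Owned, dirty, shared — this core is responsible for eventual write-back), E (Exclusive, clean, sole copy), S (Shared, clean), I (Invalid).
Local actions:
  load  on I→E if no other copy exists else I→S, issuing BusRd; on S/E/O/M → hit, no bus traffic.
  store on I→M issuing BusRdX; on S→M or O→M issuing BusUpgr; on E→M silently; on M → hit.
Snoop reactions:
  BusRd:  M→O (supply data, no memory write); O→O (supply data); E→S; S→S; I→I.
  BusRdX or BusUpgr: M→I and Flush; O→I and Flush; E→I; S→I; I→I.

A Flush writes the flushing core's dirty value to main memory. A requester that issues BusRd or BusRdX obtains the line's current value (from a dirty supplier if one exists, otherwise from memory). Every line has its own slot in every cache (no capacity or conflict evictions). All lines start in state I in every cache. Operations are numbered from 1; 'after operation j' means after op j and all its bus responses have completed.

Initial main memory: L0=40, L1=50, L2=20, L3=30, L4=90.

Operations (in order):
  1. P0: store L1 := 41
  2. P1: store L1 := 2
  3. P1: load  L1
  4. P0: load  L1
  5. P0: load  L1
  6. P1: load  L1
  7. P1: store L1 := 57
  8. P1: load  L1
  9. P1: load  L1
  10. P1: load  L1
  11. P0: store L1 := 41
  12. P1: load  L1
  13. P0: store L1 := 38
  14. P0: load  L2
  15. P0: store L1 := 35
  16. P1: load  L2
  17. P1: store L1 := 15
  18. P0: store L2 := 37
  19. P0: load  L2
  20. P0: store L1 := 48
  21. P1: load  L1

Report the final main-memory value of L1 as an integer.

memory[L1] = 15

1. P0: store L1 := 41  bus=[BusRdX]  L1: P0=M P1=I  mem[L1]=50
2. P1: store L1 := 2  bus=[BusRdX,Flush]  L1: P0=I P1=M  mem[L1]=41
3. P1: load  L1  bus=[-]  L1: P0=I P1=M  mem[L1]=41
4. P0: load  L1  bus=[BusRd]  L1: P0=S P1=O  mem[L1]=41
5. P0: load  L1  bus=[-]  L1: P0=S P1=O  mem[L1]=41
6. P1: load  L1  bus=[-]  L1: P0=S P1=O  mem[L1]=41
7. P1: store L1 := 57  bus=[BusUpgr]  L1: P0=I P1=M  mem[L1]=41
8. P1: load  L1  bus=[-]  L1: P0=I P1=M  mem[L1]=41
9. P1: load  L1  bus=[-]  L1: P0=I P1=M  mem[L1]=41
10. P1: load  L1  bus=[-]  L1: P0=I P1=M  mem[L1]=41
11. P0: store L1 := 41  bus=[BusRdX,Flush]  L1: P0=M P1=I  mem[L1]=57
12. P1: load  L1  bus=[BusRd]  L1: P0=O P1=S  mem[L1]=57
13. P0: store L1 := 38  bus=[BusUpgr]  L1: P0=M P1=I  mem[L1]=57
14. P0: load  L2  bus=[BusRd]  L2: P0=E P1=I  mem[L2]=20
15. P0: store L1 := 35  bus=[-]  L1: P0=M P1=I  mem[L1]=57
16. P1: load  L2  bus=[BusRd]  L2: P0=S P1=S  mem[L2]=20
17. P1: store L1 := 15  bus=[BusRdX,Flush]  L1: P0=I P1=M  mem[L1]=35
18. P0: store L2 := 37  bus=[BusUpgr]  L2: P0=M P1=I  mem[L2]=20
19. P0: load  L2  bus=[-]  L2: P0=M P1=I  mem[L2]=20
20. P0: store L1 := 48  bus=[BusRdX,Flush]  L1: P0=M P1=I  mem[L1]=15
21. P1: load  L1  bus=[BusRd]  L1: P0=O P1=S  mem[L1]=15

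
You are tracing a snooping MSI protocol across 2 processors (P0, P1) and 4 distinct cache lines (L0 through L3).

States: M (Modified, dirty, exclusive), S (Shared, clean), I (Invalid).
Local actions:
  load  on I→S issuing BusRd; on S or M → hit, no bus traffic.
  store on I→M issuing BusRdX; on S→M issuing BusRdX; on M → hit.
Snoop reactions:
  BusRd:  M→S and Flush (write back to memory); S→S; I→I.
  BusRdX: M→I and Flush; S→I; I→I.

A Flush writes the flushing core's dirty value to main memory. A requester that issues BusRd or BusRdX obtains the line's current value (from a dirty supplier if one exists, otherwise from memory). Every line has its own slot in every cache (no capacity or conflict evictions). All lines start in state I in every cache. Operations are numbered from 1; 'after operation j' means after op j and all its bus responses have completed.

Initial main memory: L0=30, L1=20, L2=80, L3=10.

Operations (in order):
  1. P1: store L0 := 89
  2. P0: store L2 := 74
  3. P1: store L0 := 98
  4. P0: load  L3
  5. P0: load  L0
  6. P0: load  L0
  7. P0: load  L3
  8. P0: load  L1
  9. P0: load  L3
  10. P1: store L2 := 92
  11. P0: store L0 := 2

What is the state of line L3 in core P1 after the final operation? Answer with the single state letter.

  op1 P1: store L0 := 89 → I/M on L0; bus BusRdX; mem=30
  op2 P0: store L2 := 74 → M/I on L2; bus BusRdX; mem=80
  op3 P1: store L0 := 98 → I/M on L0; bus (none); mem=30
  op4 P0: load  L3 → S/I on L3; bus BusRd; mem=10
  op5 P0: load  L0 → S/S on L0; bus BusRd Flush; mem=98
  op6 P0: load  L0 → S/S on L0; bus (none); mem=98
  op7 P0: load  L3 → S/I on L3; bus (none); mem=10
  op8 P0: load  L1 → S/I on L1; bus BusRd; mem=20
  op9 P0: load  L3 → S/I on L3; bus (none); mem=10
  op10 P1: store L2 := 92 → I/M on L2; bus BusRdX Flush; mem=74
  op11 P0: store L0 := 2 → M/I on L0; bus BusRdX; mem=98

state = I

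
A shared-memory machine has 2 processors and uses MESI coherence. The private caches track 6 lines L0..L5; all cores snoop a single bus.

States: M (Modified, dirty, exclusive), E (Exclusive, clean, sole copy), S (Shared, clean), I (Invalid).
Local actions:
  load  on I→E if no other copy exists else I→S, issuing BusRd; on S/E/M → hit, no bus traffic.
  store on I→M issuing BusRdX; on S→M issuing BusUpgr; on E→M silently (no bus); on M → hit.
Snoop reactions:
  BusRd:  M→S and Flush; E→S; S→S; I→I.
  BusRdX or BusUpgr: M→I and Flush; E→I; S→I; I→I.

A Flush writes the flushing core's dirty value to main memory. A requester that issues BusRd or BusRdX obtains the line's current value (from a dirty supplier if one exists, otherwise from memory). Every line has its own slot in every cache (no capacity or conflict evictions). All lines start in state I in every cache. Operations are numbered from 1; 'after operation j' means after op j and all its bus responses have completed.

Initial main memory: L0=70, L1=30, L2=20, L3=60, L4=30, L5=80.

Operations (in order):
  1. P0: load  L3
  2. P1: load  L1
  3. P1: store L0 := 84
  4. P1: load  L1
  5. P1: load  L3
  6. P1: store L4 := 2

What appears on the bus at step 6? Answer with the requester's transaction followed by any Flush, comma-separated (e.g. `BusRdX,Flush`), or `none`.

bus = BusRdX

[1] P0: load  L3 | P0:E(60), P1:I | bus: BusRd
[2] P1: load  L1 | P0:I, P1:E(30) | bus: BusRd
[3] P1: store L0 := 84 | P0:I, P1:M(84) | bus: BusRdX
[4] P1: load  L1 | P0:I, P1:E(30) | bus: none
[5] P1: load  L3 | P0:S(60), P1:S(60) | bus: BusRd
[6] P1: store L4 := 2 | P0:I, P1:M(2) | bus: BusRdX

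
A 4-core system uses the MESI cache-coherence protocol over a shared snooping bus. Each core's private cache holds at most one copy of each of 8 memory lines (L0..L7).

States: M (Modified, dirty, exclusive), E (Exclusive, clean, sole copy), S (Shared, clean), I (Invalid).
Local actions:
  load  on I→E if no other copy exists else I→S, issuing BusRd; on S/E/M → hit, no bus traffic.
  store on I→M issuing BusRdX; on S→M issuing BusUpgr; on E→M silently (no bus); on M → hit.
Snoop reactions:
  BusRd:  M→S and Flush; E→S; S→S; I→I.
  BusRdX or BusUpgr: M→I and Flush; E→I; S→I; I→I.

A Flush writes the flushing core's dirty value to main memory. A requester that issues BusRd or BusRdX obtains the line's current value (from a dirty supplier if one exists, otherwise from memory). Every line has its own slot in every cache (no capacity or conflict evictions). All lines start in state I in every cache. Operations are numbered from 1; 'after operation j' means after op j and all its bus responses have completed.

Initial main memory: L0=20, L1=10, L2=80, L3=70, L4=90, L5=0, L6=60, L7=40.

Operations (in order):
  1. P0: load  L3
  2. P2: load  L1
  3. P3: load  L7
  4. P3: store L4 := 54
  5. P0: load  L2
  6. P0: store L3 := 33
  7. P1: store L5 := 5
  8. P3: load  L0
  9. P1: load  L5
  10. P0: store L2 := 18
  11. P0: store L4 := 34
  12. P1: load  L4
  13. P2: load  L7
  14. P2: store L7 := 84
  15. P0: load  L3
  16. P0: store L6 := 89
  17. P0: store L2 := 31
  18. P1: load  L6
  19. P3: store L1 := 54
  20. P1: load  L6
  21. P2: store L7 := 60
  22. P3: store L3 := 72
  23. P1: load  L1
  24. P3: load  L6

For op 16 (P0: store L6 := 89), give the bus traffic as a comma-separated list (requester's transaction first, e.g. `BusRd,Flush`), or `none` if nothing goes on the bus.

bus = BusRdX

1. P0: load  L3  bus=[BusRd]  L3: P0=E P1=I P2=I P3=I  mem[L3]=70
2. P2: load  L1  bus=[BusRd]  L1: P0=I P1=I P2=E P3=I  mem[L1]=10
3. P3: load  L7  bus=[BusRd]  L7: P0=I P1=I P2=I P3=E  mem[L7]=40
4. P3: store L4 := 54  bus=[BusRdX]  L4: P0=I P1=I P2=I P3=M  mem[L4]=90
5. P0: load  L2  bus=[BusRd]  L2: P0=E P1=I P2=I P3=I  mem[L2]=80
6. P0: store L3 := 33  bus=[-]  L3: P0=M P1=I P2=I P3=I  mem[L3]=70
7. P1: store L5 := 5  bus=[BusRdX]  L5: P0=I P1=M P2=I P3=I  mem[L5]=0
8. P3: load  L0  bus=[BusRd]  L0: P0=I P1=I P2=I P3=E  mem[L0]=20
9. P1: load  L5  bus=[-]  L5: P0=I P1=M P2=I P3=I  mem[L5]=0
10. P0: store L2 := 18  bus=[-]  L2: P0=M P1=I P2=I P3=I  mem[L2]=80
11. P0: store L4 := 34  bus=[BusRdX,Flush]  L4: P0=M P1=I P2=I P3=I  mem[L4]=54
12. P1: load  L4  bus=[BusRd,Flush]  L4: P0=S P1=S P2=I P3=I  mem[L4]=34
13. P2: load  L7  bus=[BusRd]  L7: P0=I P1=I P2=S P3=S  mem[L7]=40
14. P2: store L7 := 84  bus=[BusUpgr]  L7: P0=I P1=I P2=M P3=I  mem[L7]=40
15. P0: load  L3  bus=[-]  L3: P0=M P1=I P2=I P3=I  mem[L3]=70
16. P0: store L6 := 89  bus=[BusRdX]  L6: P0=M P1=I P2=I P3=I  mem[L6]=60
17. P0: store L2 := 31  bus=[-]  L2: P0=M P1=I P2=I P3=I  mem[L2]=80
18. P1: load  L6  bus=[BusRd,Flush]  L6: P0=S P1=S P2=I P3=I  mem[L6]=89
19. P3: store L1 := 54  bus=[BusRdX]  L1: P0=I P1=I P2=I P3=M  mem[L1]=10
20. P1: load  L6  bus=[-]  L6: P0=S P1=S P2=I P3=I  mem[L6]=89
21. P2: store L7 := 60  bus=[-]  L7: P0=I P1=I P2=M P3=I  mem[L7]=40
22. P3: store L3 := 72  bus=[BusRdX,Flush]  L3: P0=I P1=I P2=I P3=M  mem[L3]=33
23. P1: load  L1  bus=[BusRd,Flush]  L1: P0=I P1=S P2=I P3=S  mem[L1]=54
24. P3: load  L6  bus=[BusRd]  L6: P0=S P1=S P2=I P3=S  mem[L6]=89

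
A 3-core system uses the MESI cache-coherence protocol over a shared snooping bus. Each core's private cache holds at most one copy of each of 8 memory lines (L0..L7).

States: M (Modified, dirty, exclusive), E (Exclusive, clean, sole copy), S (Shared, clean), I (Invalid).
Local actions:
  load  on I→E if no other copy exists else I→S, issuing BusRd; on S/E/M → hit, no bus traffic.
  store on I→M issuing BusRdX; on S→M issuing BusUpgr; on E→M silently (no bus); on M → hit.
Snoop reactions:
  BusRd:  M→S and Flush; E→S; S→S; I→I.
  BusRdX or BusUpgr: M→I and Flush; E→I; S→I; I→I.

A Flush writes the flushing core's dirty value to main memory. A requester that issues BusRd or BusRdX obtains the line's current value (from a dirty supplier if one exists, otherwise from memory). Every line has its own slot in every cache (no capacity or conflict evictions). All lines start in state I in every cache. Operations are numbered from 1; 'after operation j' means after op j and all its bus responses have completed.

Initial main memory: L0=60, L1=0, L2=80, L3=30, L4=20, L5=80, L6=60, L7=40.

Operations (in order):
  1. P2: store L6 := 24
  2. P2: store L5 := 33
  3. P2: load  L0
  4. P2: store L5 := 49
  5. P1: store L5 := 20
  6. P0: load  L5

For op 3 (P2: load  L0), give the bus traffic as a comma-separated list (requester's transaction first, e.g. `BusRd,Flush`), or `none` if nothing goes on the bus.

  op1 P2: store L6 := 24 → I/I/M on L6; bus BusRdX; mem=60
  op2 P2: store L5 := 33 → I/I/M on L5; bus BusRdX; mem=80
  op3 P2: load  L0 → I/I/E on L0; bus BusRd; mem=60
  op4 P2: store L5 := 49 → I/I/M on L5; bus (none); mem=80
  op5 P1: store L5 := 20 → I/M/I on L5; bus BusRdX Flush; mem=49
  op6 P0: load  L5 → S/S/I on L5; bus BusRd Flush; mem=20

bus = BusRd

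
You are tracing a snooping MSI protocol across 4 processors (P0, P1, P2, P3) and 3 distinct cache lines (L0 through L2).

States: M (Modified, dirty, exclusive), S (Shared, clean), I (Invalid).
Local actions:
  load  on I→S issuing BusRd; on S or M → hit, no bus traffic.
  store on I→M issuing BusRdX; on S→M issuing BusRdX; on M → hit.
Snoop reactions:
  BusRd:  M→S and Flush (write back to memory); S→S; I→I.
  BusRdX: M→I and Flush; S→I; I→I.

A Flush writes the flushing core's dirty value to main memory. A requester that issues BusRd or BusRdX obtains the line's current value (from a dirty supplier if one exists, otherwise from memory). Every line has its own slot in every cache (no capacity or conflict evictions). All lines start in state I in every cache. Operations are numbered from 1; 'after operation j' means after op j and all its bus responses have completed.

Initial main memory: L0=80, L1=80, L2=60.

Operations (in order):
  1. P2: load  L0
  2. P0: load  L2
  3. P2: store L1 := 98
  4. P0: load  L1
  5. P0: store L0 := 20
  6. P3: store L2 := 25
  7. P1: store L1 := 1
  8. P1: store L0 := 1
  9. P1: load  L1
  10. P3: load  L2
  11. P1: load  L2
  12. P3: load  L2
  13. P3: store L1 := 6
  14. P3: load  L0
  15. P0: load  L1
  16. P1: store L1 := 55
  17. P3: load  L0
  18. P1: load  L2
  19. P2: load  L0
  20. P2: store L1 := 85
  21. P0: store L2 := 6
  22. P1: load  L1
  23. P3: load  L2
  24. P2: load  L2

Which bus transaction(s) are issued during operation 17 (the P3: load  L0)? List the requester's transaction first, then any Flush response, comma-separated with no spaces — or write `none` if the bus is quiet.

1. P2: load  L0  bus=[BusRd]  L0: P0=I P1=I P2=S P3=I  mem[L0]=80
2. P0: load  L2  bus=[BusRd]  L2: P0=S P1=I P2=I P3=I  mem[L2]=60
3. P2: store L1 := 98  bus=[BusRdX]  L1: P0=I P1=I P2=M P3=I  mem[L1]=80
4. P0: load  L1  bus=[BusRd,Flush]  L1: P0=S P1=I P2=S P3=I  mem[L1]=98
5. P0: store L0 := 20  bus=[BusRdX]  L0: P0=M P1=I P2=I P3=I  mem[L0]=80
6. P3: store L2 := 25  bus=[BusRdX]  L2: P0=I P1=I P2=I P3=M  mem[L2]=60
7. P1: store L1 := 1  bus=[BusRdX]  L1: P0=I P1=M P2=I P3=I  mem[L1]=98
8. P1: store L0 := 1  bus=[BusRdX,Flush]  L0: P0=I P1=M P2=I P3=I  mem[L0]=20
9. P1: load  L1  bus=[-]  L1: P0=I P1=M P2=I P3=I  mem[L1]=98
10. P3: load  L2  bus=[-]  L2: P0=I P1=I P2=I P3=M  mem[L2]=60
11. P1: load  L2  bus=[BusRd,Flush]  L2: P0=I P1=S P2=I P3=S  mem[L2]=25
12. P3: load  L2  bus=[-]  L2: P0=I P1=S P2=I P3=S  mem[L2]=25
13. P3: store L1 := 6  bus=[BusRdX,Flush]  L1: P0=I P1=I P2=I P3=M  mem[L1]=1
14. P3: load  L0  bus=[BusRd,Flush]  L0: P0=I P1=S P2=I P3=S  mem[L0]=1
15. P0: load  L1  bus=[BusRd,Flush]  L1: P0=S P1=I P2=I P3=S  mem[L1]=6
16. P1: store L1 := 55  bus=[BusRdX]  L1: P0=I P1=M P2=I P3=I  mem[L1]=6
17. P3: load  L0  bus=[-]  L0: P0=I P1=S P2=I P3=S  mem[L0]=1
18. P1: load  L2  bus=[-]  L2: P0=I P1=S P2=I P3=S  mem[L2]=25
19. P2: load  L0  bus=[BusRd]  L0: P0=I P1=S P2=S P3=S  mem[L0]=1
20. P2: store L1 := 85  bus=[BusRdX,Flush]  L1: P0=I P1=I P2=M P3=I  mem[L1]=55
21. P0: store L2 := 6  bus=[BusRdX]  L2: P0=M P1=I P2=I P3=I  mem[L2]=25
22. P1: load  L1  bus=[BusRd,Flush]  L1: P0=I P1=S P2=S P3=I  mem[L1]=85
23. P3: load  L2  bus=[BusRd,Flush]  L2: P0=S P1=I P2=I P3=S  mem[L2]=6
24. P2: load  L2  bus=[BusRd]  L2: P0=S P1=I P2=S P3=S  mem[L2]=6

bus = none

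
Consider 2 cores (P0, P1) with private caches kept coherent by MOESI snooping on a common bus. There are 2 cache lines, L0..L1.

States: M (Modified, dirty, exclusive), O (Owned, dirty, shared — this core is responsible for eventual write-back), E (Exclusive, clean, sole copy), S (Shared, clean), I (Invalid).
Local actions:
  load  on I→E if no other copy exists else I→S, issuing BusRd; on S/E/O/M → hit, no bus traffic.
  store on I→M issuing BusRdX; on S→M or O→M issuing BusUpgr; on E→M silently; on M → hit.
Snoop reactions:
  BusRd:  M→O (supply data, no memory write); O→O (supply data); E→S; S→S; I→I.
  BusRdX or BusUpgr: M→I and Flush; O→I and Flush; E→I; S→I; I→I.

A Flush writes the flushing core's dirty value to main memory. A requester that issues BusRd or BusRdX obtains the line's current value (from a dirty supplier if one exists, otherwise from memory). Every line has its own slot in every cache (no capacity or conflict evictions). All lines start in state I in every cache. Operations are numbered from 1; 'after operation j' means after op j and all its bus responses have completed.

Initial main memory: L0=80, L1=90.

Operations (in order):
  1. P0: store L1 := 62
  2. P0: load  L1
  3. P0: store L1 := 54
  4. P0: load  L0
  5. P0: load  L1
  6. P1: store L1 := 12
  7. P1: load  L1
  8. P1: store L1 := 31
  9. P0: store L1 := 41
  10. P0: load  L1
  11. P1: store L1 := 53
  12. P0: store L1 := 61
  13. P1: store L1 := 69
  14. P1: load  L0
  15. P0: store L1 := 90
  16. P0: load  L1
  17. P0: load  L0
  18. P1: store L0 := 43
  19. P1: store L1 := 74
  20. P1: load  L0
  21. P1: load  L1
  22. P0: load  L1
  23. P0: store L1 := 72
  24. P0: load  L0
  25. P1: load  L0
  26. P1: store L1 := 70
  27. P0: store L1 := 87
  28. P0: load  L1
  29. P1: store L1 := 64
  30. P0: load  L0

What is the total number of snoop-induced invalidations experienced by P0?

invalidations = 7

  op1 P0: store L1 := 62 → M/I on L1; bus BusRdX; mem=90
  op2 P0: load  L1 → M/I on L1; bus (none); mem=90
  op3 P0: store L1 := 54 → M/I on L1; bus (none); mem=90
  op4 P0: load  L0 → E/I on L0; bus BusRd; mem=80
  op5 P0: load  L1 → M/I on L1; bus (none); mem=90
  op6 P1: store L1 := 12 → I/M on L1; bus BusRdX Flush; mem=54
  op7 P1: load  L1 → I/M on L1; bus (none); mem=54
  op8 P1: store L1 := 31 → I/M on L1; bus (none); mem=54
  op9 P0: store L1 := 41 → M/I on L1; bus BusRdX Flush; mem=31
  op10 P0: load  L1 → M/I on L1; bus (none); mem=31
  op11 P1: store L1 := 53 → I/M on L1; bus BusRdX Flush; mem=41
  op12 P0: store L1 := 61 → M/I on L1; bus BusRdX Flush; mem=53
  op13 P1: store L1 := 69 → I/M on L1; bus BusRdX Flush; mem=61
  op14 P1: load  L0 → S/S on L0; bus BusRd; mem=80
  op15 P0: store L1 := 90 → M/I on L1; bus BusRdX Flush; mem=69
  op16 P0: load  L1 → M/I on L1; bus (none); mem=69
  op17 P0: load  L0 → S/S on L0; bus (none); mem=80
  op18 P1: store L0 := 43 → I/M on L0; bus BusUpgr; mem=80
  op19 P1: store L1 := 74 → I/M on L1; bus BusRdX Flush; mem=90
  op20 P1: load  L0 → I/M on L0; bus (none); mem=80
  op21 P1: load  L1 → I/M on L1; bus (none); mem=90
  op22 P0: load  L1 → S/O on L1; bus BusRd; mem=90
  op23 P0: store L1 := 72 → M/I on L1; bus BusUpgr Flush; mem=74
  op24 P0: load  L0 → S/O on L0; bus BusRd; mem=80
  op25 P1: load  L0 → S/O on L0; bus (none); mem=80
  op26 P1: store L1 := 70 → I/M on L1; bus BusRdX Flush; mem=72
  op27 P0: store L1 := 87 → M/I on L1; bus BusRdX Flush; mem=70
  op28 P0: load  L1 → M/I on L1; bus (none); mem=70
  op29 P1: store L1 := 64 → I/M on L1; bus BusRdX Flush; mem=87
  op30 P0: load  L0 → S/O on L0; bus (none); mem=80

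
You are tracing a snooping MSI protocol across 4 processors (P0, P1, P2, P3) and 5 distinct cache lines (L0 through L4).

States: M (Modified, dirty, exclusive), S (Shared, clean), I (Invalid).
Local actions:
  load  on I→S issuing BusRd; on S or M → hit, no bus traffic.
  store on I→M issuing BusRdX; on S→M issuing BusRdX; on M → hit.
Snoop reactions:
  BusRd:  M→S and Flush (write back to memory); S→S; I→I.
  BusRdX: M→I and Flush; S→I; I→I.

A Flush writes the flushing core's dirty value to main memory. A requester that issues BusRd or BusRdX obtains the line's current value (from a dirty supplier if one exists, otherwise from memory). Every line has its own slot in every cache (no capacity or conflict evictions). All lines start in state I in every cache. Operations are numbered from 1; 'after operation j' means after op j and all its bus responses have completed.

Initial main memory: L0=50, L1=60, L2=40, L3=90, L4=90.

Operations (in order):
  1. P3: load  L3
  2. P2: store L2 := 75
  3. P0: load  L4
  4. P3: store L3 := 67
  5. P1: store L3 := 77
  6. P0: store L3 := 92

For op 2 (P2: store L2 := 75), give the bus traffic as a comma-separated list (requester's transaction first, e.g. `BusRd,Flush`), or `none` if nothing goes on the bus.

  op1 P3: load  L3 → I/I/I/S on L3; bus BusRd; mem=90
  op2 P2: store L2 := 75 → I/I/M/I on L2; bus BusRdX; mem=40
  op3 P0: load  L4 → S/I/I/I on L4; bus BusRd; mem=90
  op4 P3: store L3 := 67 → I/I/I/M on L3; bus BusRdX; mem=90
  op5 P1: store L3 := 77 → I/M/I/I on L3; bus BusRdX Flush; mem=67
  op6 P0: store L3 := 92 → M/I/I/I on L3; bus BusRdX Flush; mem=77

bus = BusRdX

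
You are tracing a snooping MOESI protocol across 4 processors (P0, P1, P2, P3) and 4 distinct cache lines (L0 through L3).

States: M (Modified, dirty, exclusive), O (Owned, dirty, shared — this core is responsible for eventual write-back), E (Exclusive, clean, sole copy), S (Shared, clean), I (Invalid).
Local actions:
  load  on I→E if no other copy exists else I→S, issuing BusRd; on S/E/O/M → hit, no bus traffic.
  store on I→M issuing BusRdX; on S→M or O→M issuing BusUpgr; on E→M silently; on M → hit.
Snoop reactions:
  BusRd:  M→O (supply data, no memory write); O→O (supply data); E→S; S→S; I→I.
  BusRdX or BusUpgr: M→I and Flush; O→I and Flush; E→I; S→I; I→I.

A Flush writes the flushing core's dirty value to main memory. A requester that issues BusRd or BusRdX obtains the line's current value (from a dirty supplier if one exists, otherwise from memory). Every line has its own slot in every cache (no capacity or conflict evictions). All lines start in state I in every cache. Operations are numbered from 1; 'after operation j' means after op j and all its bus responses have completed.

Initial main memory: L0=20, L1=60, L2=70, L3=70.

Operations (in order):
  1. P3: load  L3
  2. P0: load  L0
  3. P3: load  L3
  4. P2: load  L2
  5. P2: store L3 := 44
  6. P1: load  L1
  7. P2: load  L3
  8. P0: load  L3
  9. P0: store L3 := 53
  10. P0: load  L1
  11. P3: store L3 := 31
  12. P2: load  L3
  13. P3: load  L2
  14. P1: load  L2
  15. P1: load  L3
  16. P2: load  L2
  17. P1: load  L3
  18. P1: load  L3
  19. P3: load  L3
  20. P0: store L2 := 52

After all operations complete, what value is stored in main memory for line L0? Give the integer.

memory[L0] = 20

step 1: P3: load  L3  ⟶  IIIE  (L3)  txn=BusRd  M[L3]=70
step 2: P0: load  L0  ⟶  EIII  (L0)  txn=BusRd  M[L0]=20
step 3: P3: load  L3  ⟶  IIIE  (L3)  txn=∅  M[L3]=70
step 4: P2: load  L2  ⟶  IIEI  (L2)  txn=BusRd  M[L2]=70
step 5: P2: store L3 := 44  ⟶  IIMI  (L3)  txn=BusRdX  M[L3]=70
step 6: P1: load  L1  ⟶  IEII  (L1)  txn=BusRd  M[L1]=60
step 7: P2: load  L3  ⟶  IIMI  (L3)  txn=∅  M[L3]=70
step 8: P0: load  L3  ⟶  SIOI  (L3)  txn=BusRd  M[L3]=70
step 9: P0: store L3 := 53  ⟶  MIII  (L3)  txn=BusUpgr+Flush  M[L3]=44
step 10: P0: load  L1  ⟶  SSII  (L1)  txn=BusRd  M[L1]=60
step 11: P3: store L3 := 31  ⟶  IIIM  (L3)  txn=BusRdX+Flush  M[L3]=53
step 12: P2: load  L3  ⟶  IISO  (L3)  txn=BusRd  M[L3]=53
step 13: P3: load  L2  ⟶  IISS  (L2)  txn=BusRd  M[L2]=70
step 14: P1: load  L2  ⟶  ISSS  (L2)  txn=BusRd  M[L2]=70
step 15: P1: load  L3  ⟶  ISSO  (L3)  txn=BusRd  M[L3]=53
step 16: P2: load  L2  ⟶  ISSS  (L2)  txn=∅  M[L2]=70
step 17: P1: load  L3  ⟶  ISSO  (L3)  txn=∅  M[L3]=53
step 18: P1: load  L3  ⟶  ISSO  (L3)  txn=∅  M[L3]=53
step 19: P3: load  L3  ⟶  ISSO  (L3)  txn=∅  M[L3]=53
step 20: P0: store L2 := 52  ⟶  MIII  (L2)  txn=BusRdX  M[L2]=70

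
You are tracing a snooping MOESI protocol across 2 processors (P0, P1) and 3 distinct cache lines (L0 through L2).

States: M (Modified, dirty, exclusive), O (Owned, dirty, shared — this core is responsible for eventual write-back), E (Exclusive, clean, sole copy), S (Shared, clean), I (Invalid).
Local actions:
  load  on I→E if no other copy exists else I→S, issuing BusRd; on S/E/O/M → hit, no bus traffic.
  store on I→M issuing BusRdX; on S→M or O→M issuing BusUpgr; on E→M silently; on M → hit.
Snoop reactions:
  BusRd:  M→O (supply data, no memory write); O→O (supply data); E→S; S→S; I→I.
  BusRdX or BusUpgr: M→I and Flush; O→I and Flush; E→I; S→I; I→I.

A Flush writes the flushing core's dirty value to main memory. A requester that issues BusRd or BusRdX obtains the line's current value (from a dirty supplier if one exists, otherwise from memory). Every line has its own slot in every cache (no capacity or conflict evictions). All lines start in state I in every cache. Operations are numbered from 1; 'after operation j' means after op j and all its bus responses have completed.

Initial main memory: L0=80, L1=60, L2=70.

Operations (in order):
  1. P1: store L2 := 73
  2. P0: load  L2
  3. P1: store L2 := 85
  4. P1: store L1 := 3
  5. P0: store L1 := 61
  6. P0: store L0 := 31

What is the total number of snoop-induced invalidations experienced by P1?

1. P1: store L2 := 73  bus=[BusRdX]  L2: P0=I P1=M  mem[L2]=70
2. P0: load  L2  bus=[BusRd]  L2: P0=S P1=O  mem[L2]=70
3. P1: store L2 := 85  bus=[BusUpgr]  L2: P0=I P1=M  mem[L2]=70
4. P1: store L1 := 3  bus=[BusRdX]  L1: P0=I P1=M  mem[L1]=60
5. P0: store L1 := 61  bus=[BusRdX,Flush]  L1: P0=M P1=I  mem[L1]=3
6. P0: store L0 := 31  bus=[BusRdX]  L0: P0=M P1=I  mem[L0]=80

invalidations = 1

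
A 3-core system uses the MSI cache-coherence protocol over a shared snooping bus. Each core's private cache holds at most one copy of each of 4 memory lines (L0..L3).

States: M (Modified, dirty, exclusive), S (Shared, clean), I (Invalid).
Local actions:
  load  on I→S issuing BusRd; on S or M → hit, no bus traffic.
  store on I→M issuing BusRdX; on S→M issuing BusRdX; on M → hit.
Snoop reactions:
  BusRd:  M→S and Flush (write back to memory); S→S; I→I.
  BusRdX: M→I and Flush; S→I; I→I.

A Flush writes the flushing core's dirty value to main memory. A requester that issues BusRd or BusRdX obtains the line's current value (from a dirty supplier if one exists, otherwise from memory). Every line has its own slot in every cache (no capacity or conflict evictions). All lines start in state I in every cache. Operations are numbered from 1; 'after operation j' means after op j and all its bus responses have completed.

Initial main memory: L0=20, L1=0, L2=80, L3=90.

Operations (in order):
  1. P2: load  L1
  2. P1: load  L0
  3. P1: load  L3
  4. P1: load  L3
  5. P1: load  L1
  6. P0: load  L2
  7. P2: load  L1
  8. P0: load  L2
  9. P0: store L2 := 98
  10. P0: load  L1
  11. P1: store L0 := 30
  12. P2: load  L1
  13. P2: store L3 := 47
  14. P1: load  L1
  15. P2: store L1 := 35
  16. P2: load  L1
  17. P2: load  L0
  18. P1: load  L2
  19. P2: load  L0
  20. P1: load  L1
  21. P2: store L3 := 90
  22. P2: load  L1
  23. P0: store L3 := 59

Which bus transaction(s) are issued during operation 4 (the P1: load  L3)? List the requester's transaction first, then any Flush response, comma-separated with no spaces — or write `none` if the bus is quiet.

bus = none

  op1 P2: load  L1 → I/I/S on L1; bus BusRd; mem=0
  op2 P1: load  L0 → I/S/I on L0; bus BusRd; mem=20
  op3 P1: load  L3 → I/S/I on L3; bus BusRd; mem=90
  op4 P1: load  L3 → I/S/I on L3; bus (none); mem=90
  op5 P1: load  L1 → I/S/S on L1; bus BusRd; mem=0
  op6 P0: load  L2 → S/I/I on L2; bus BusRd; mem=80
  op7 P2: load  L1 → I/S/S on L1; bus (none); mem=0
  op8 P0: load  L2 → S/I/I on L2; bus (none); mem=80
  op9 P0: store L2 := 98 → M/I/I on L2; bus BusRdX; mem=80
  op10 P0: load  L1 → S/S/S on L1; bus BusRd; mem=0
  op11 P1: store L0 := 30 → I/M/I on L0; bus BusRdX; mem=20
  op12 P2: load  L1 → S/S/S on L1; bus (none); mem=0
  op13 P2: store L3 := 47 → I/I/M on L3; bus BusRdX; mem=90
  op14 P1: load  L1 → S/S/S on L1; bus (none); mem=0
  op15 P2: store L1 := 35 → I/I/M on L1; bus BusRdX; mem=0
  op16 P2: load  L1 → I/I/M on L1; bus (none); mem=0
  op17 P2: load  L0 → I/S/S on L0; bus BusRd Flush; mem=30
  op18 P1: load  L2 → S/S/I on L2; bus BusRd Flush; mem=98
  op19 P2: load  L0 → I/S/S on L0; bus (none); mem=30
  op20 P1: load  L1 → I/S/S on L1; bus BusRd Flush; mem=35
  op21 P2: store L3 := 90 → I/I/M on L3; bus (none); mem=90
  op22 P2: load  L1 → I/S/S on L1; bus (none); mem=35
  op23 P0: store L3 := 59 → M/I/I on L3; bus BusRdX Flush; mem=90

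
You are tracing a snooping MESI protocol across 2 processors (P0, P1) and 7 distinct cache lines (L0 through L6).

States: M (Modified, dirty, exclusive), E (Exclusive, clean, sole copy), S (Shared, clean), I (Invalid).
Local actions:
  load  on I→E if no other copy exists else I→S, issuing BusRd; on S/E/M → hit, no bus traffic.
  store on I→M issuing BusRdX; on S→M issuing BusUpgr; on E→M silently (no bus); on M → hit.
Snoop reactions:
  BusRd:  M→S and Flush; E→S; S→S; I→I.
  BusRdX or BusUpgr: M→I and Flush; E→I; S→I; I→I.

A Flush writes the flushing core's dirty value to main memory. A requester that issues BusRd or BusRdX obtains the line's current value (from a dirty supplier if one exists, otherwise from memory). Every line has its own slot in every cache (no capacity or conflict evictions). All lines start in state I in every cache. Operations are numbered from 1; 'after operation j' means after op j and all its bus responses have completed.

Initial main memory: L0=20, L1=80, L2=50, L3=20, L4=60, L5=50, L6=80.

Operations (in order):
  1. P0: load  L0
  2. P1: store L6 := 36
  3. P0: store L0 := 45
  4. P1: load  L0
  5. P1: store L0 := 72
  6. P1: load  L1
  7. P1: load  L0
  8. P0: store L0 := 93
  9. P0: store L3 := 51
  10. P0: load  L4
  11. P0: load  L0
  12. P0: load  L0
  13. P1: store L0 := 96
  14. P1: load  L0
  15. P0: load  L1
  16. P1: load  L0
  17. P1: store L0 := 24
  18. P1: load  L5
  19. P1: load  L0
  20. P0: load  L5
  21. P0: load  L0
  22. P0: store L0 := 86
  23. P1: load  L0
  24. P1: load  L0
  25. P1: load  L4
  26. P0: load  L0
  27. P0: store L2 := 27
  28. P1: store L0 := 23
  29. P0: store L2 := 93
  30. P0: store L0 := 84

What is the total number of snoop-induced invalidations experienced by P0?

invalidations = 3

1. P0: load  L0  bus=[BusRd]  L0: P0=E P1=I  mem[L0]=20
2. P1: store L6 := 36  bus=[BusRdX]  L6: P0=I P1=M  mem[L6]=80
3. P0: store L0 := 45  bus=[-]  L0: P0=M P1=I  mem[L0]=20
4. P1: load  L0  bus=[BusRd,Flush]  L0: P0=S P1=S  mem[L0]=45
5. P1: store L0 := 72  bus=[BusUpgr]  L0: P0=I P1=M  mem[L0]=45
6. P1: load  L1  bus=[BusRd]  L1: P0=I P1=E  mem[L1]=80
7. P1: load  L0  bus=[-]  L0: P0=I P1=M  mem[L0]=45
8. P0: store L0 := 93  bus=[BusRdX,Flush]  L0: P0=M P1=I  mem[L0]=72
9. P0: store L3 := 51  bus=[BusRdX]  L3: P0=M P1=I  mem[L3]=20
10. P0: load  L4  bus=[BusRd]  L4: P0=E P1=I  mem[L4]=60
11. P0: load  L0  bus=[-]  L0: P0=M P1=I  mem[L0]=72
12. P0: load  L0  bus=[-]  L0: P0=M P1=I  mem[L0]=72
13. P1: store L0 := 96  bus=[BusRdX,Flush]  L0: P0=I P1=M  mem[L0]=93
14. P1: load  L0  bus=[-]  L0: P0=I P1=M  mem[L0]=93
15. P0: load  L1  bus=[BusRd]  L1: P0=S P1=S  mem[L1]=80
16. P1: load  L0  bus=[-]  L0: P0=I P1=M  mem[L0]=93
17. P1: store L0 := 24  bus=[-]  L0: P0=I P1=M  mem[L0]=93
18. P1: load  L5  bus=[BusRd]  L5: P0=I P1=E  mem[L5]=50
19. P1: load  L0  bus=[-]  L0: P0=I P1=M  mem[L0]=93
20. P0: load  L5  bus=[BusRd]  L5: P0=S P1=S  mem[L5]=50
21. P0: load  L0  bus=[BusRd,Flush]  L0: P0=S P1=S  mem[L0]=24
22. P0: store L0 := 86  bus=[BusUpgr]  L0: P0=M P1=I  mem[L0]=24
23. P1: load  L0  bus=[BusRd,Flush]  L0: P0=S P1=S  mem[L0]=86
24. P1: load  L0  bus=[-]  L0: P0=S P1=S  mem[L0]=86
25. P1: load  L4  bus=[BusRd]  L4: P0=S P1=S  mem[L4]=60
26. P0: load  L0  bus=[-]  L0: P0=S P1=S  mem[L0]=86
27. P0: store L2 := 27  bus=[BusRdX]  L2: P0=M P1=I  mem[L2]=50
28. P1: store L0 := 23  bus=[BusUpgr]  L0: P0=I P1=M  mem[L0]=86
29. P0: store L2 := 93  bus=[-]  L2: P0=M P1=I  mem[L2]=50
30. P0: store L0 := 84  bus=[BusRdX,Flush]  L0: P0=M P1=I  mem[L0]=23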